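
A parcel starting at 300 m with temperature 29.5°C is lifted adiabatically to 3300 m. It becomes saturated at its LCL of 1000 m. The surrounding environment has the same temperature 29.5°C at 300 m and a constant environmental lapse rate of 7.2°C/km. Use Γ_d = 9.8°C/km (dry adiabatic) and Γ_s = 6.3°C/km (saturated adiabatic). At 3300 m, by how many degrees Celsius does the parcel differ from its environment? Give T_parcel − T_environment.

+0.25°C (parcel warmer than environment)

Parcel:
  From 300 m to 1000 m (dry): cools by 9.8 × 0.7 = 6.86°C, giving 22.64°C.
  From 1000 m to 3300 m (saturated): cools by 6.3 × 2.3 = 14.49°C, giving 8.15°C.
Environment:
  From 300 m to 3300 m (environment): cools by 7.2 × 3 = 21.6°C, giving 7.9°C.
T_parcel − T_env = 8.15 − 7.9 = +0.25°C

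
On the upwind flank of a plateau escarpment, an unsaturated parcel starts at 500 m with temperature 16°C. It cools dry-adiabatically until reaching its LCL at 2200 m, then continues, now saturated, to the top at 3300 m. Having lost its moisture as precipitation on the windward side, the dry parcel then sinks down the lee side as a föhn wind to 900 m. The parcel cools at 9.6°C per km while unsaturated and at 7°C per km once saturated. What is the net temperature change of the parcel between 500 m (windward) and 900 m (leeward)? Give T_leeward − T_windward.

-0.98°C

500–2200 m, dry: Δz = 1.7 km ⇒ ΔT = -16.32°C; T = -0.32°C
2200–3300 m, saturated: Δz = 1.1 km ⇒ ΔT = -7.7°C; T = -8.02°C
3300–900 m, dry descent: Δz = 2.4 km ⇒ ΔT = +23.04°C; T = 15.02°C
Net change vs windward start: 15.02 − 16 = -0.98°C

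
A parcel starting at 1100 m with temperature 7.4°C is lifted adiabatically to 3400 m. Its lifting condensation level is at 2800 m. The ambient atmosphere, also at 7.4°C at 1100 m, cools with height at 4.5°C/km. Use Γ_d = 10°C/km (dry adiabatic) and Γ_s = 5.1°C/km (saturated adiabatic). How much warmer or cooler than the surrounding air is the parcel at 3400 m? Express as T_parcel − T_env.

-9.71°C (parcel cooler than environment)

Parcel:
  1100–2800 m, dry: Δz = 1.7 km ⇒ ΔT = -17°C; T = -9.6°C
  2800–3400 m, saturated: Δz = 0.6 km ⇒ ΔT = -3.06°C; T = -12.66°C
Environment:
  1100–3400 m, environment: Δz = 2.3 km ⇒ ΔT = -10.35°C; T = -2.95°C
T_parcel − T_env = -12.66 − (-2.95) = -9.71°C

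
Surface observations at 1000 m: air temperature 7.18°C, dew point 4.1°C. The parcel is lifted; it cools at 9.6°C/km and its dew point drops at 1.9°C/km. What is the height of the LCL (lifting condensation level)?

T and T_d converge at 9.6 − 1.9 = 7.7°C per km
Height above start = (7.18 − 4.1) / 7.7 = 0.4 km
LCL altitude = 1000 m + 400 m = 1400 m

1400 m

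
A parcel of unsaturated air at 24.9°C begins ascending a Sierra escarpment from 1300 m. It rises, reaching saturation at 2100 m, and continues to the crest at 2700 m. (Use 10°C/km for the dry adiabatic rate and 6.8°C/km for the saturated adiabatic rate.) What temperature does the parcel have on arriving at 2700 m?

12.82°C

1300–2100 m, dry: Δz = 0.8 km ⇒ ΔT = -8°C; T = 16.9°C
2100–2700 m, saturated: Δz = 0.6 km ⇒ ΔT = -4.08°C; T = 12.82°C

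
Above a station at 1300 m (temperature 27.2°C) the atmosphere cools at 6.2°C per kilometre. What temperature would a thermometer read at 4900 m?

4.88°C

1300 → 4900 m (environmental, 6.2°C/km): ΔT = -6.2 × 3.6 = -22.32°C → T = 4.88°C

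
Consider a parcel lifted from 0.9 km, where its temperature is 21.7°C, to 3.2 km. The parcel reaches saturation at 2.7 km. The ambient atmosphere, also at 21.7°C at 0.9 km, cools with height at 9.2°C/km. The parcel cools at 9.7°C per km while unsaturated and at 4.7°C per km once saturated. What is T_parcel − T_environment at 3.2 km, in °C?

Parcel:
  900–2700 m, dry: Δz = 1.8 km ⇒ ΔT = -17.46°C; T = 4.24°C
  2700–3200 m, saturated: Δz = 0.5 km ⇒ ΔT = -2.35°C; T = 1.89°C
Environment:
  900–3200 m, environment: Δz = 2.3 km ⇒ ΔT = -21.16°C; T = 0.54°C
T_parcel − T_env = 1.89 − 0.54 = +1.35°C

+1.35°C (parcel warmer than environment)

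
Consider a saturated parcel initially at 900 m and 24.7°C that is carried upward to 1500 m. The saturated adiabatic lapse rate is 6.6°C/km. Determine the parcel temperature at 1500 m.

20.74°C

Saturated adiabatic to 1500 m: -6.6 × 0.6 km = -3.96°C, so T = 20.74°C.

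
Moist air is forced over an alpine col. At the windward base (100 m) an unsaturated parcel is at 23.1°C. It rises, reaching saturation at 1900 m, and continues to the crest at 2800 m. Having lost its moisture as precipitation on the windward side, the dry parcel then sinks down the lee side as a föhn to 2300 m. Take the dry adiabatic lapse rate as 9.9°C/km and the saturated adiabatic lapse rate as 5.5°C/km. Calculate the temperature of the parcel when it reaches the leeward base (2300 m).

5.28°C

100 → 1900 m (dry, 9.9°C/km): ΔT = -9.9 × 1.8 = -17.82°C → T = 5.28°C
1900 → 2800 m (saturated, 5.5°C/km): ΔT = -5.5 × 0.9 = -4.95°C → T = 0.33°C
2800 → 2300 m (dry descent, 9.9°C/km): ΔT = +9.9 × 0.5 = +4.95°C → T = 5.28°C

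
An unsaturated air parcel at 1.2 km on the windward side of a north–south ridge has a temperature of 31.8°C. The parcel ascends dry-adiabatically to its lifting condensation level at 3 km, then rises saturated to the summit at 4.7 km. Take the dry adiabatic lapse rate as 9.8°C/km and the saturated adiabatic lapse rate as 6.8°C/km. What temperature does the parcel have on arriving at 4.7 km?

2.6°C

1200 → 3000 m (dry, 9.8°C/km): ΔT = -9.8 × 1.8 = -17.64°C → T = 14.16°C
3000 → 4700 m (saturated, 6.8°C/km): ΔT = -6.8 × 1.7 = -11.56°C → T = 2.6°C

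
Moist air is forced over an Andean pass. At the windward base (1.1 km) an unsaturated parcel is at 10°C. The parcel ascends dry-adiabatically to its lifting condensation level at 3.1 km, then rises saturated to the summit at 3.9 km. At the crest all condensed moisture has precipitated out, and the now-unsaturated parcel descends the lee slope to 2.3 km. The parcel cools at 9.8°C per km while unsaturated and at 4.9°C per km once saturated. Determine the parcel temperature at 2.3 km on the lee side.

2.16°C

Dry to 3100 m: -9.8 × 2 km = -19.6°C, so T = -9.6°C.
Saturated to 3900 m: -4.9 × 0.8 km = -3.92°C, so T = -13.52°C.
Dry descent to 2300 m: +9.8 × 1.6 km = +15.68°C, so T = 2.16°C.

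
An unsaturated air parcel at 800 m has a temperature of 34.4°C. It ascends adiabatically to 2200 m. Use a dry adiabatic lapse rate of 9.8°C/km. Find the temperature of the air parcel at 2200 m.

20.68°C

Dry adiabatic to 2200 m: -9.8 × 1.4 km = -13.72°C, so T = 20.68°C.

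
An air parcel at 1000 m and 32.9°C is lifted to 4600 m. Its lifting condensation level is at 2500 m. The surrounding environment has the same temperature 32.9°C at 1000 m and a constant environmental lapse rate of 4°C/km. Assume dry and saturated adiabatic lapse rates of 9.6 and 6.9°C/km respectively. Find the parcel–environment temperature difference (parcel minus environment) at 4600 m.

-14.49°C (parcel cooler than environment)

Parcel:
  1000–2500 m, dry: Δz = 1.5 km ⇒ ΔT = -14.4°C; T = 18.5°C
  2500–4600 m, saturated: Δz = 2.1 km ⇒ ΔT = -14.49°C; T = 4.01°C
Environment:
  1000–4600 m, environment: Δz = 3.6 km ⇒ ΔT = -14.4°C; T = 18.5°C
T_parcel − T_env = 4.01 − 18.5 = -14.49°C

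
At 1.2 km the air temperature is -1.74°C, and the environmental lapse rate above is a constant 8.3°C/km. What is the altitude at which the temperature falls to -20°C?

3.4 km

Height above start = (-1.74 − (-20)) / 8.3 = 2.2 km
Altitude = 1200 m + 2200 m = 3400 m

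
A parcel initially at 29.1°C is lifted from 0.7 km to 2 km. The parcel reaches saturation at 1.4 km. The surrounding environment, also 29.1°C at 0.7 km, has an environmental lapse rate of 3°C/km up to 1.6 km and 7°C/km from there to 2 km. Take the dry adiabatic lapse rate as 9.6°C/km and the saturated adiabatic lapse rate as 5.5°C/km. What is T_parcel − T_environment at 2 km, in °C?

Parcel:
  Dry to 1400 m: -9.6 × 0.7 km = -6.72°C, so T = 22.38°C.
  Saturated to 2000 m: -5.5 × 0.6 km = -3.3°C, so T = 19.08°C.
Environment:
  Environment, lower layer to 1600 m: -3 × 0.9 km = -2.7°C, so T = 26.4°C.
  Environment, upper layer to 2000 m: -7 × 0.4 km = -2.8°C, so T = 23.6°C.
T_parcel − T_env = 19.08 − 23.6 = -4.52°C

-4.52°C (parcel cooler than environment)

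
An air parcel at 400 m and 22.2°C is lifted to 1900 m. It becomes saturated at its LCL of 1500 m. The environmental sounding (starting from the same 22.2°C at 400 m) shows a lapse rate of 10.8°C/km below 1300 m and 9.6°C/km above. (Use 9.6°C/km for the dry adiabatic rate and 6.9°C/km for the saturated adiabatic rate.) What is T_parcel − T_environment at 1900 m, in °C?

Parcel:
  400 → 1500 m (dry, 9.6°C/km): ΔT = -9.6 × 1.1 = -10.56°C → T = 11.64°C
  1500 → 1900 m (saturated, 6.9°C/km): ΔT = -6.9 × 0.4 = -2.76°C → T = 8.88°C
Environment:
  400 → 1300 m (environment, lower layer, 10.8°C/km): ΔT = -10.8 × 0.9 = -9.72°C → T = 12.48°C
  1300 → 1900 m (environment, upper layer, 9.6°C/km): ΔT = -9.6 × 0.6 = -5.76°C → T = 6.72°C
T_parcel − T_env = 8.88 − 6.72 = +2.16°C

+2.16°C (parcel warmer than environment)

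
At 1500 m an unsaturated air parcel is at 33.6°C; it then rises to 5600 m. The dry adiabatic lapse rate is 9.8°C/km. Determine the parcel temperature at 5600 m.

From 1500 m to 5600 m (dry adiabatic): cools by 9.8 × 4.1 = 40.18°C, giving -6.58°C.

-6.58°C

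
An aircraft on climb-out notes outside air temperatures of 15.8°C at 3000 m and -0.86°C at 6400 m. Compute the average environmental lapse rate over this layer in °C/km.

4.9°C/km

Γ = −ΔT/Δz = (15.8 − (-0.86)) / (6400 − 3000) m
  = 16.66°C / 3.4 km = 4.9°C/km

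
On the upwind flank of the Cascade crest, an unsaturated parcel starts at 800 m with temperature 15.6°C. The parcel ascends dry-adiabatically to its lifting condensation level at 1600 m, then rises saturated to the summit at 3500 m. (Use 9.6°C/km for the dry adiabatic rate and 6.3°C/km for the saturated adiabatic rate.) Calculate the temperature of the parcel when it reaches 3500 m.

From 800 m to 1600 m (dry): cools by 9.6 × 0.8 = 7.68°C, giving 7.92°C.
From 1600 m to 3500 m (saturated): cools by 6.3 × 1.9 = 11.97°C, giving -4.05°C.

-4.05°C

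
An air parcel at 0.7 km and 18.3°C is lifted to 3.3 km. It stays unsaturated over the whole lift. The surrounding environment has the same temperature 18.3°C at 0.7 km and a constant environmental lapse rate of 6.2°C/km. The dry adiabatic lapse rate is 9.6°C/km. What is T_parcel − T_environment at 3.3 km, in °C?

Parcel:
  700–3300 m, dry: Δz = 2.6 km ⇒ ΔT = -24.96°C; T = -6.66°C
Environment:
  700–3300 m, environment: Δz = 2.6 km ⇒ ΔT = -16.12°C; T = 2.18°C
T_parcel − T_env = -6.66 − 2.18 = -8.84°C

-8.84°C (parcel cooler than environment)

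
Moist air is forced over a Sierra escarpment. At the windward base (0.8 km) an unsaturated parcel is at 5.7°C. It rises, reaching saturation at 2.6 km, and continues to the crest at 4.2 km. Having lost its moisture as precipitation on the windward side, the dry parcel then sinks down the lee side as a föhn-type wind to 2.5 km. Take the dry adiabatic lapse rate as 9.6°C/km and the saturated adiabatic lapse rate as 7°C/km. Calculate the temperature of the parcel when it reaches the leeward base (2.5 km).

-6.46°C

Dry to 2600 m: -9.6 × 1.8 km = -17.28°C, so T = -11.58°C.
Saturated to 4200 m: -7 × 1.6 km = -11.2°C, so T = -22.78°C.
Dry descent to 2500 m: +9.6 × 1.7 km = +16.32°C, so T = -6.46°C.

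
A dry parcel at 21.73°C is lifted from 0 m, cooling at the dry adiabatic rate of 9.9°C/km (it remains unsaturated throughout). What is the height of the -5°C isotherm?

2700 m

Height above start = (21.73 − (-5)) / 9.9 = 2.7 km
Altitude = 0 m + 2700 m = 2700 m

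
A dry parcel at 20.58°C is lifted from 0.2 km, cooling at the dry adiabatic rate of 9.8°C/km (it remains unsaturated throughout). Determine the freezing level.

2.3 km

Height above start = (20.58 − 0) / 9.8 = 2.1 km
Altitude = 200 m + 2100 m = 2300 m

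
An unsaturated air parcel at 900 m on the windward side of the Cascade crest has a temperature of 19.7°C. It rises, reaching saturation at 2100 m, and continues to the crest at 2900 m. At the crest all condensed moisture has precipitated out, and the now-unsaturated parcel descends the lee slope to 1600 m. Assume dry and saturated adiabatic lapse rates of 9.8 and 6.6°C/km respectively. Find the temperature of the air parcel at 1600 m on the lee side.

15.4°C

900 → 2100 m (dry, 9.8°C/km): ΔT = -9.8 × 1.2 = -11.76°C → T = 7.94°C
2100 → 2900 m (saturated, 6.6°C/km): ΔT = -6.6 × 0.8 = -5.28°C → T = 2.66°C
2900 → 1600 m (dry descent, 9.8°C/km): ΔT = +9.8 × 1.3 = +12.74°C → T = 15.4°C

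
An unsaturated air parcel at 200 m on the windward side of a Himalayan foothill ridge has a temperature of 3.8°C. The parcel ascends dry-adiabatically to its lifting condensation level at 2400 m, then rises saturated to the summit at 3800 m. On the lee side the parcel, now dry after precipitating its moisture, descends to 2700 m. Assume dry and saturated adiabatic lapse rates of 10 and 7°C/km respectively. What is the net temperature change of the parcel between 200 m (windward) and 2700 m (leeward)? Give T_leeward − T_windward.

From 200 m to 2400 m (dry): cools by 10 × 2.2 = 22°C, giving -18.2°C.
From 2400 m to 3800 m (saturated): cools by 7 × 1.4 = 9.8°C, giving -28°C.
From 3800 m to 2700 m (dry descent): warms by 10 × 1.1 = 11°C, giving -17°C.
Net change vs windward start: -17 − 3.8 = -20.8°C

-20.8°C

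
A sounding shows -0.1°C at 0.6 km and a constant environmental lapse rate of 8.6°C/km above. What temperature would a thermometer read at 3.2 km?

-22.46°C

600–3200 m, environmental: Δz = 2.6 km ⇒ ΔT = -22.36°C; T = -22.46°C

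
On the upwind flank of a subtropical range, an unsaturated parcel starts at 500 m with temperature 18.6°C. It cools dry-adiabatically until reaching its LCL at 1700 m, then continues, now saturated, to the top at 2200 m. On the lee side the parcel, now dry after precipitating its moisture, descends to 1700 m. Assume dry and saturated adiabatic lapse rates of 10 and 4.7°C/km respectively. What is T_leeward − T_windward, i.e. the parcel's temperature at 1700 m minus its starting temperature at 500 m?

-9.35°C

From 500 m to 1700 m (dry): cools by 10 × 1.2 = 12°C, giving 6.6°C.
From 1700 m to 2200 m (saturated): cools by 4.7 × 0.5 = 2.35°C, giving 4.25°C.
From 2200 m to 1700 m (dry descent): warms by 10 × 0.5 = 5°C, giving 9.25°C.
Net change vs windward start: 9.25 − 18.6 = -9.35°C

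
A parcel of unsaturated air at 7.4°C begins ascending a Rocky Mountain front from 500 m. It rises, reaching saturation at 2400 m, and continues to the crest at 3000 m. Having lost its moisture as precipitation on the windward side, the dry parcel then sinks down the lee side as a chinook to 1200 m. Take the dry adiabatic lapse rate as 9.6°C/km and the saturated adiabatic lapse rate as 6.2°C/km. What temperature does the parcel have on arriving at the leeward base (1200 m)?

2.72°C

Dry to 2400 m: -9.6 × 1.9 km = -18.24°C, so T = -10.84°C.
Saturated to 3000 m: -6.2 × 0.6 km = -3.72°C, so T = -14.56°C.
Dry descent to 1200 m: +9.6 × 1.8 km = +17.28°C, so T = 2.72°C.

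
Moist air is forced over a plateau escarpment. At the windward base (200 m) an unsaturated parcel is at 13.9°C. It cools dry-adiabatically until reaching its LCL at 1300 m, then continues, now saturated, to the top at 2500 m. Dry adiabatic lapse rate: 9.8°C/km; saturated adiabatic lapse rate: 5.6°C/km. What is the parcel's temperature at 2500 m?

-3.6°C

Dry to 1300 m: -9.8 × 1.1 km = -10.78°C, so T = 3.12°C.
Saturated to 2500 m: -5.6 × 1.2 km = -6.72°C, so T = -3.6°C.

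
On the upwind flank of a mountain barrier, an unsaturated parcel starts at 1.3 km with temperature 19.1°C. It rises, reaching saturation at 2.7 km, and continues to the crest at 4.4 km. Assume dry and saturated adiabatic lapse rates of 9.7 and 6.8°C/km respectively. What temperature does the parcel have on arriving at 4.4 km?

-6.04°C

1300 → 2700 m (dry, 9.7°C/km): ΔT = -9.7 × 1.4 = -13.58°C → T = 5.52°C
2700 → 4400 m (saturated, 6.8°C/km): ΔT = -6.8 × 1.7 = -11.56°C → T = -6.04°C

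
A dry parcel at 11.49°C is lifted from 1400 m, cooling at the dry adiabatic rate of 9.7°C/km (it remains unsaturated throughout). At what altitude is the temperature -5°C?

Height above start = (11.49 − (-5)) / 9.7 = 1.7 km
Altitude = 1400 m + 1700 m = 3100 m

3100 m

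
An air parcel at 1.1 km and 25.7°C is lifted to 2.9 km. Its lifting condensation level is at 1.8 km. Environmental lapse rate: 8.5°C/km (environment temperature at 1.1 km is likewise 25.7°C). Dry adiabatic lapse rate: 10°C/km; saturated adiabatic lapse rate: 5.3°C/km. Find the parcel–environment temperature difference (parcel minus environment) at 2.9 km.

+2.47°C (parcel warmer than environment)

Parcel:
  Dry to 1800 m: -10 × 0.7 km = -7°C, so T = 18.7°C.
  Saturated to 2900 m: -5.3 × 1.1 km = -5.83°C, so T = 12.87°C.
Environment:
  Environment to 2900 m: -8.5 × 1.8 km = -15.3°C, so T = 10.4°C.
T_parcel − T_env = 12.87 − 10.4 = +2.47°C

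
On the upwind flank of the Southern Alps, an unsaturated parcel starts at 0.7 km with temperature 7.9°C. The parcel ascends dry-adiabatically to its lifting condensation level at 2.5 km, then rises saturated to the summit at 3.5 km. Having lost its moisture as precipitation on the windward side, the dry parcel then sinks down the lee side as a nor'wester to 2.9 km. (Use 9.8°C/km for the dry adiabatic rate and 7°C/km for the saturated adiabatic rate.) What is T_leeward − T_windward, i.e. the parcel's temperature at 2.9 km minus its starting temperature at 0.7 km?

From 700 m to 2500 m (dry): cools by 9.8 × 1.8 = 17.64°C, giving -9.74°C.
From 2500 m to 3500 m (saturated): cools by 7 × 1 = 7°C, giving -16.74°C.
From 3500 m to 2900 m (dry descent): warms by 9.8 × 0.6 = 5.88°C, giving -10.86°C.
Net change vs windward start: -10.86 − 7.9 = -18.76°C

-18.76°C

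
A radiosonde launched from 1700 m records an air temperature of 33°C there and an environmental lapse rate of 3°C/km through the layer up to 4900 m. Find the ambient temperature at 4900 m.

From 1700 m to 4900 m (environmental): cools by 3 × 3.2 = 9.6°C, giving 23.4°C.

23.4°C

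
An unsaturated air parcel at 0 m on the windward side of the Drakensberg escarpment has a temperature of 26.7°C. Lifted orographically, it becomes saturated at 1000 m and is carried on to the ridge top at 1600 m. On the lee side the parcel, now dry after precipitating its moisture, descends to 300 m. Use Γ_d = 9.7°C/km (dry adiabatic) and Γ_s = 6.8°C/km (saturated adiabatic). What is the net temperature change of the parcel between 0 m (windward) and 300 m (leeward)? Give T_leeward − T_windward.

Dry to 1000 m: -9.7 × 1 km = -9.7°C, so T = 17°C.
Saturated to 1600 m: -6.8 × 0.6 km = -4.08°C, so T = 12.92°C.
Dry descent to 300 m: +9.7 × 1.3 km = +12.61°C, so T = 25.53°C.
Net change vs windward start: 25.53 − 26.7 = -1.17°C

-1.17°C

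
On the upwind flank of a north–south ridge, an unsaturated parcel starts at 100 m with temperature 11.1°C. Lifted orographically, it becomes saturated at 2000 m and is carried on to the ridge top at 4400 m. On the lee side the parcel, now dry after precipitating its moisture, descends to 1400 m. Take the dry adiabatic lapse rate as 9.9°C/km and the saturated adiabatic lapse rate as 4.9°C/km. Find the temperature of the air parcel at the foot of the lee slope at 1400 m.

10.23°C

Dry to 2000 m: -9.9 × 1.9 km = -18.81°C, so T = -7.71°C.
Saturated to 4400 m: -4.9 × 2.4 km = -11.76°C, so T = -19.47°C.
Dry descent to 1400 m: +9.9 × 3 km = +29.7°C, so T = 10.23°C.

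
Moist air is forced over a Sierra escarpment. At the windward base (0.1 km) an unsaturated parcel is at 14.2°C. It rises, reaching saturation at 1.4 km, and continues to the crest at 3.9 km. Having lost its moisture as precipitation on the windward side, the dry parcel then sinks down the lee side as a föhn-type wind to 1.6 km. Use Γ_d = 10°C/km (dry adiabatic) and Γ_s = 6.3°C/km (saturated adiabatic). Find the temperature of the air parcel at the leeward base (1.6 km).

100–1400 m, dry: Δz = 1.3 km ⇒ ΔT = -13°C; T = 1.2°C
1400–3900 m, saturated: Δz = 2.5 km ⇒ ΔT = -15.75°C; T = -14.55°C
3900–1600 m, dry descent: Δz = 2.3 km ⇒ ΔT = +23°C; T = 8.45°C

8.45°C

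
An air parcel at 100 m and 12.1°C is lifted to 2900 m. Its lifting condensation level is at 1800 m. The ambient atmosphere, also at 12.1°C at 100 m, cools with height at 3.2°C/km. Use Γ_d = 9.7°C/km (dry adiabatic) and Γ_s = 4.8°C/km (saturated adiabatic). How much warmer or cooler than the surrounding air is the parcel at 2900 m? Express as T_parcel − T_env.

-12.81°C (parcel cooler than environment)

Parcel:
  Dry to 1800 m: -9.7 × 1.7 km = -16.49°C, so T = -4.39°C.
  Saturated to 2900 m: -4.8 × 1.1 km = -5.28°C, so T = -9.67°C.
Environment:
  Environment to 2900 m: -3.2 × 2.8 km = -8.96°C, so T = 3.14°C.
T_parcel − T_env = -9.67 − 3.14 = -12.81°C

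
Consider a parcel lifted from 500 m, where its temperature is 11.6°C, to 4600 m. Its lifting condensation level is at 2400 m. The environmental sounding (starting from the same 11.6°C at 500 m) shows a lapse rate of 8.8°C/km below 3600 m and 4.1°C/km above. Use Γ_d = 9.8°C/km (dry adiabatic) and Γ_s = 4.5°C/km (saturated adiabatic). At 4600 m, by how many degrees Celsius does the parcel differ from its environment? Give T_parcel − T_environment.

Parcel:
  500 → 2400 m (dry, 9.8°C/km): ΔT = -9.8 × 1.9 = -18.62°C → T = -7.02°C
  2400 → 4600 m (saturated, 4.5°C/km): ΔT = -4.5 × 2.2 = -9.9°C → T = -16.92°C
Environment:
  500 → 3600 m (environment, lower layer, 8.8°C/km): ΔT = -8.8 × 3.1 = -27.28°C → T = -15.68°C
  3600 → 4600 m (environment, upper layer, 4.1°C/km): ΔT = -4.1 × 1 = -4.1°C → T = -19.78°C
T_parcel − T_env = -16.92 − (-19.78) = +2.86°C

+2.86°C (parcel warmer than environment)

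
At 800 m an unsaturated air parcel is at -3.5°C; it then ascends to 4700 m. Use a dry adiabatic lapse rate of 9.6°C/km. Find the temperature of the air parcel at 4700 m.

800 → 4700 m (dry adiabatic, 9.6°C/km): ΔT = -9.6 × 3.9 = -37.44°C → T = -40.94°C

-40.94°C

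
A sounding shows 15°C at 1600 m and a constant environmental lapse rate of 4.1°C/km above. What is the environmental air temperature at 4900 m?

Environmental to 4900 m: -4.1 × 3.3 km = -13.53°C, so T = 1.47°C.

1.47°C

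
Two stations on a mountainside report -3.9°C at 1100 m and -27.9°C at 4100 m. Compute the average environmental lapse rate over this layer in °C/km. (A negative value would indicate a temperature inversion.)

Γ = −ΔT/Δz = (-3.9 − (-27.9)) / (4100 − 1100) m
  = 24°C / 3 km = 8°C/km

8°C/km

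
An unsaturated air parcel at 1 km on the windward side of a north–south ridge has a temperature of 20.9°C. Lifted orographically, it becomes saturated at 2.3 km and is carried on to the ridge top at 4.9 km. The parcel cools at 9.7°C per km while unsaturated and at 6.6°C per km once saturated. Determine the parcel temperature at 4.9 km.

-8.87°C

1000 → 2300 m (dry, 9.7°C/km): ΔT = -9.7 × 1.3 = -12.61°C → T = 8.29°C
2300 → 4900 m (saturated, 6.6°C/km): ΔT = -6.6 × 2.6 = -17.16°C → T = -8.87°C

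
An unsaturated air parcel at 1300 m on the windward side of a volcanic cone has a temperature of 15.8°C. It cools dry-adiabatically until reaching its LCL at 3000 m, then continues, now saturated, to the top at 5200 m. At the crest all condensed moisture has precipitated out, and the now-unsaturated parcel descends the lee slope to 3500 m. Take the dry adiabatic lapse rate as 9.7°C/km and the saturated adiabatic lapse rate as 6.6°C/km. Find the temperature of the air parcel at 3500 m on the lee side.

Dry to 3000 m: -9.7 × 1.7 km = -16.49°C, so T = -0.69°C.
Saturated to 5200 m: -6.6 × 2.2 km = -14.52°C, so T = -15.21°C.
Dry descent to 3500 m: +9.7 × 1.7 km = +16.49°C, so T = 1.28°C.

1.28°C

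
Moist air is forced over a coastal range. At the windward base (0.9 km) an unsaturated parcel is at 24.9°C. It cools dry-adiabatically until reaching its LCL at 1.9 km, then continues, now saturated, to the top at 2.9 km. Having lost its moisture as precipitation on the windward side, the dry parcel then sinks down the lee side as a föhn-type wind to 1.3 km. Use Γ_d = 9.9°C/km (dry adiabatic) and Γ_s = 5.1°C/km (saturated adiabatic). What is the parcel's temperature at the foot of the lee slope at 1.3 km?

25.74°C

900–1900 m, dry: Δz = 1 km ⇒ ΔT = -9.9°C; T = 15°C
1900–2900 m, saturated: Δz = 1 km ⇒ ΔT = -5.1°C; T = 9.9°C
2900–1300 m, dry descent: Δz = 1.6 km ⇒ ΔT = +15.84°C; T = 25.74°C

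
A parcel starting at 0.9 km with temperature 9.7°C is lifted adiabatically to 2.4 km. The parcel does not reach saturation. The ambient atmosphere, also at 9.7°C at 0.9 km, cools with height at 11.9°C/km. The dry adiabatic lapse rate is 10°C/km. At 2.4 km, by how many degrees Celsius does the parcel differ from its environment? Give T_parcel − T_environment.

+2.85°C (parcel warmer than environment)

Parcel:
  900 → 2400 m (dry, 10°C/km): ΔT = -10 × 1.5 = -15°C → T = -5.3°C
Environment:
  900 → 2400 m (environment, 11.9°C/km): ΔT = -11.9 × 1.5 = -17.85°C → T = -8.15°C
T_parcel − T_env = -5.3 − (-8.15) = +2.85°C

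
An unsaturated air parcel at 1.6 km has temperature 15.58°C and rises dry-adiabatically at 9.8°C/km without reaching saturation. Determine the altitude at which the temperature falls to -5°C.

Height above start = (15.58 − (-5)) / 9.8 = 2.1 km
Altitude = 1600 m + 2100 m = 3700 m

3.7 km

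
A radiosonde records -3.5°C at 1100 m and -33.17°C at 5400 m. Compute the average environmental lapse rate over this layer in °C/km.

6.9°C/km

Γ = −ΔT/Δz = (-3.5 − (-33.17)) / (5400 − 1100) m
  = 29.67°C / 4.3 km = 6.9°C/km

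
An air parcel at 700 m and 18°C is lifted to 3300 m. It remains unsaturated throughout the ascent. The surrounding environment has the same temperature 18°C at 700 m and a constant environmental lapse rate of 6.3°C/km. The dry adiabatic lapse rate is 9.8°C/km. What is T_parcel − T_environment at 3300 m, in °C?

Parcel:
  700 → 3300 m (dry, 9.8°C/km): ΔT = -9.8 × 2.6 = -25.48°C → T = -7.48°C
Environment:
  700 → 3300 m (environment, 6.3°C/km): ΔT = -6.3 × 2.6 = -16.38°C → T = 1.62°C
T_parcel − T_env = -7.48 − 1.62 = -9.1°C

-9.1°C (parcel cooler than environment)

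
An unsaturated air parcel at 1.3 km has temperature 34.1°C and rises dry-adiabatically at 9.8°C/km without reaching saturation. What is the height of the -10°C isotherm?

Height above start = (34.1 − (-10)) / 9.8 = 4.5 km
Altitude = 1300 m + 4500 m = 5800 m

5.8 km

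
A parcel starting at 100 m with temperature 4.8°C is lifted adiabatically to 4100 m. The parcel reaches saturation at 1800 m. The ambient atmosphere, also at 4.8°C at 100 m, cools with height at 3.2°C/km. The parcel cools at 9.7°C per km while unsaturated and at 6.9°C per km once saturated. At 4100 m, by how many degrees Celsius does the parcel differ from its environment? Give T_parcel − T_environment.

-19.56°C (parcel cooler than environment)

Parcel:
  Dry to 1800 m: -9.7 × 1.7 km = -16.49°C, so T = -11.69°C.
  Saturated to 4100 m: -6.9 × 2.3 km = -15.87°C, so T = -27.56°C.
Environment:
  Environment to 4100 m: -3.2 × 4 km = -12.8°C, so T = -8°C.
T_parcel − T_env = -27.56 − (-8) = -19.56°C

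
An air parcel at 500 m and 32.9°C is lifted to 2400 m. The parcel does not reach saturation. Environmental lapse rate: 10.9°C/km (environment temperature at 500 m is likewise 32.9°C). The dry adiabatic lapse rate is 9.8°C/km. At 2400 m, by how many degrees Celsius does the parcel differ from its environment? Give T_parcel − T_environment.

Parcel:
  From 500 m to 2400 m (dry): cools by 9.8 × 1.9 = 18.62°C, giving 14.28°C.
Environment:
  From 500 m to 2400 m (environment): cools by 10.9 × 1.9 = 20.71°C, giving 12.19°C.
T_parcel − T_env = 14.28 − 12.19 = +2.09°C

+2.09°C (parcel warmer than environment)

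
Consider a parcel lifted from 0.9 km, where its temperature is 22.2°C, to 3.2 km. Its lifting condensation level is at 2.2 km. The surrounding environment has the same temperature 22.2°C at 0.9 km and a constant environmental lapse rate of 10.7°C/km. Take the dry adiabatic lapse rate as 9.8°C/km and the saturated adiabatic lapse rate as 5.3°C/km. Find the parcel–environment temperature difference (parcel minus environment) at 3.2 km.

Parcel:
  900–2200 m, dry: Δz = 1.3 km ⇒ ΔT = -12.74°C; T = 9.46°C
  2200–3200 m, saturated: Δz = 1 km ⇒ ΔT = -5.3°C; T = 4.16°C
Environment:
  900–3200 m, environment: Δz = 2.3 km ⇒ ΔT = -24.61°C; T = -2.41°C
T_parcel − T_env = 4.16 − (-2.41) = +6.57°C

+6.57°C (parcel warmer than environment)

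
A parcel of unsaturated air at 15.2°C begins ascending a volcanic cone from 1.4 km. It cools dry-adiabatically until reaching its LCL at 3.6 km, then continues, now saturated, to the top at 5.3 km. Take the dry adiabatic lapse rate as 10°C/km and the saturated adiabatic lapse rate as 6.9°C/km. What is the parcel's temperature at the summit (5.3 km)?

1400 → 3600 m (dry, 10°C/km): ΔT = -10 × 2.2 = -22°C → T = -6.8°C
3600 → 5300 m (saturated, 6.9°C/km): ΔT = -6.9 × 1.7 = -11.73°C → T = -18.53°C

-18.53°C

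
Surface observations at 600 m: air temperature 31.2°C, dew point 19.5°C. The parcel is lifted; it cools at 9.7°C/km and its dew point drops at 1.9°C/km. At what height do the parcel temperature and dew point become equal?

T and T_d converge at 9.7 − 1.9 = 7.8°C per km
Height above start = (31.2 − 19.5) / 7.8 = 1.5 km
LCL altitude = 600 m + 1500 m = 2100 m

2100 m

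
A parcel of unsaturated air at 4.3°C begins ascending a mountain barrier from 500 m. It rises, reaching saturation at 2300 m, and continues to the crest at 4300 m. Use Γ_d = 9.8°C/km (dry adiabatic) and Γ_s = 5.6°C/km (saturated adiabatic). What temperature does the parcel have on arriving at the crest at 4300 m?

Dry to 2300 m: -9.8 × 1.8 km = -17.64°C, so T = -13.34°C.
Saturated to 4300 m: -5.6 × 2 km = -11.2°C, so T = -24.54°C.

-24.54°C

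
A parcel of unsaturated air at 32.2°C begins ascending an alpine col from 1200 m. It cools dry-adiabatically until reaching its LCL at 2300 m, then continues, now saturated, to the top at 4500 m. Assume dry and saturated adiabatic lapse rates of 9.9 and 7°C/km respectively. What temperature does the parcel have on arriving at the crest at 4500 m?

1200 → 2300 m (dry, 9.9°C/km): ΔT = -9.9 × 1.1 = -10.89°C → T = 21.31°C
2300 → 4500 m (saturated, 7°C/km): ΔT = -7 × 2.2 = -15.4°C → T = 5.91°C

5.91°C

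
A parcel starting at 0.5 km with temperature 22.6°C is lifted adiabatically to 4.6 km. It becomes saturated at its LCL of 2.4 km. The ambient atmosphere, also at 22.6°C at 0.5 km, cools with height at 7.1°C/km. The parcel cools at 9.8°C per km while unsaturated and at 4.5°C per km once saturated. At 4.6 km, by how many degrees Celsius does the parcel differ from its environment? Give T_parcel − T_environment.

+0.59°C (parcel warmer than environment)

Parcel:
  Dry to 2400 m: -9.8 × 1.9 km = -18.62°C, so T = 3.98°C.
  Saturated to 4600 m: -4.5 × 2.2 km = -9.9°C, so T = -5.92°C.
Environment:
  Environment to 4600 m: -7.1 × 4.1 km = -29.11°C, so T = -6.51°C.
T_parcel − T_env = -5.92 − (-6.51) = +0.59°C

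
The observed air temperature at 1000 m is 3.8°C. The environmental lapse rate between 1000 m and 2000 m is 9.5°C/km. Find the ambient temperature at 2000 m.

-5.7°C

1000–2000 m, environmental: Δz = 1 km ⇒ ΔT = -9.5°C; T = -5.7°C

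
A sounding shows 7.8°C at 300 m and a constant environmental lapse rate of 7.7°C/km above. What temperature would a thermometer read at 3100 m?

From 300 m to 3100 m (environmental): cools by 7.7 × 2.8 = 21.56°C, giving -13.76°C.

-13.76°C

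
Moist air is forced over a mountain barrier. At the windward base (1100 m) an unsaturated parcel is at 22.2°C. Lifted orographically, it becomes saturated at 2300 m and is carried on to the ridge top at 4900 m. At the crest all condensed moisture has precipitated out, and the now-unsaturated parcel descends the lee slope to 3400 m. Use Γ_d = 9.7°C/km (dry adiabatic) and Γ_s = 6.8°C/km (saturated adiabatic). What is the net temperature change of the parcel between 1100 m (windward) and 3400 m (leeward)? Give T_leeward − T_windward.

1100–2300 m, dry: Δz = 1.2 km ⇒ ΔT = -11.64°C; T = 10.56°C
2300–4900 m, saturated: Δz = 2.6 km ⇒ ΔT = -17.68°C; T = -7.12°C
4900–3400 m, dry descent: Δz = 1.5 km ⇒ ΔT = +14.55°C; T = 7.43°C
Net change vs windward start: 7.43 − 22.2 = -14.77°C

-14.77°C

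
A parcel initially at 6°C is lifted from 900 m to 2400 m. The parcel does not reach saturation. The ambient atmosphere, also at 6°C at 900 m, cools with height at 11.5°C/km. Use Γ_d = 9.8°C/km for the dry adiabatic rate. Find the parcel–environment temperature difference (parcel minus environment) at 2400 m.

+2.55°C (parcel warmer than environment)

Parcel:
  900–2400 m, dry: Δz = 1.5 km ⇒ ΔT = -14.7°C; T = -8.7°C
Environment:
  900–2400 m, environment: Δz = 1.5 km ⇒ ΔT = -17.25°C; T = -11.25°C
T_parcel − T_env = -8.7 − (-11.25) = +2.55°C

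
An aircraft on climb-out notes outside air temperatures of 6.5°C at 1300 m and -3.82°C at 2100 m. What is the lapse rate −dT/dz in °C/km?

Γ = −ΔT/Δz = (6.5 − (-3.82)) / (2100 − 1300) m
  = 10.32°C / 0.8 km = 12.9°C/km

12.9°C/km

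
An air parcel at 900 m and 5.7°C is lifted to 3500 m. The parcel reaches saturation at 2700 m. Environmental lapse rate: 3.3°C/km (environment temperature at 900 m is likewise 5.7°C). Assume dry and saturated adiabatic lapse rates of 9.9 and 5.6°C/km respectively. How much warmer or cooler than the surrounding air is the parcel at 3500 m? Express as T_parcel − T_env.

Parcel:
  900 → 2700 m (dry, 9.9°C/km): ΔT = -9.9 × 1.8 = -17.82°C → T = -12.12°C
  2700 → 3500 m (saturated, 5.6°C/km): ΔT = -5.6 × 0.8 = -4.48°C → T = -16.6°C
Environment:
  900 → 3500 m (environment, 3.3°C/km): ΔT = -3.3 × 2.6 = -8.58°C → T = -2.88°C
T_parcel − T_env = -16.6 − (-2.88) = -13.72°C

-13.72°C (parcel cooler than environment)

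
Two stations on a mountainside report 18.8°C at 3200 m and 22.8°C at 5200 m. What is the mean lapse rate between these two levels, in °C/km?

Γ = −ΔT/Δz = (18.8 − 22.8) / (5200 − 3200) m
  = -4°C / 2 km = -2°C/km

-2°C/km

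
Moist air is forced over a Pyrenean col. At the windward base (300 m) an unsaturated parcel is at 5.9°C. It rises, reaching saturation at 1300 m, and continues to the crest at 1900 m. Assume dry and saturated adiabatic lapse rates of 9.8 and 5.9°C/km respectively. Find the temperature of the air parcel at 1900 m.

300 → 1300 m (dry, 9.8°C/km): ΔT = -9.8 × 1 = -9.8°C → T = -3.9°C
1300 → 1900 m (saturated, 5.9°C/km): ΔT = -5.9 × 0.6 = -3.54°C → T = -7.44°C

-7.44°C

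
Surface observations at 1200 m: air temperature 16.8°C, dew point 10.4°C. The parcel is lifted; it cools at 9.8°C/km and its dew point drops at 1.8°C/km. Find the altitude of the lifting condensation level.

2000 m

T and T_d converge at 9.8 − 1.8 = 8°C per km
Height above start = (16.8 − 10.4) / 8 = 0.8 km
LCL altitude = 1200 m + 800 m = 2000 m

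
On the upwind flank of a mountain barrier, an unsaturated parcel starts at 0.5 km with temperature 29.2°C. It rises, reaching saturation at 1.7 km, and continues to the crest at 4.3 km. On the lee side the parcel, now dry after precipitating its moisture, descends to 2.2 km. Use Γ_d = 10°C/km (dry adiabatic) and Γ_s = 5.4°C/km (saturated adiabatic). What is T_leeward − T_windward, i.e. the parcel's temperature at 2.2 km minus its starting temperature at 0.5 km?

500 → 1700 m (dry, 10°C/km): ΔT = -10 × 1.2 = -12°C → T = 17.2°C
1700 → 4300 m (saturated, 5.4°C/km): ΔT = -5.4 × 2.6 = -14.04°C → T = 3.16°C
4300 → 2200 m (dry descent, 10°C/km): ΔT = +10 × 2.1 = +21°C → T = 24.16°C
Net change vs windward start: 24.16 − 29.2 = -5.04°C

-5.04°C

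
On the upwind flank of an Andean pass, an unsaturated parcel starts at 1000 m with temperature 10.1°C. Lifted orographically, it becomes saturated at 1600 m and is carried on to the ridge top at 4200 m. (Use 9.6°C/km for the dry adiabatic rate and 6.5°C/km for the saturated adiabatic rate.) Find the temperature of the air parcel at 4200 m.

From 1000 m to 1600 m (dry): cools by 9.6 × 0.6 = 5.76°C, giving 4.34°C.
From 1600 m to 4200 m (saturated): cools by 6.5 × 2.6 = 16.9°C, giving -12.56°C.

-12.56°C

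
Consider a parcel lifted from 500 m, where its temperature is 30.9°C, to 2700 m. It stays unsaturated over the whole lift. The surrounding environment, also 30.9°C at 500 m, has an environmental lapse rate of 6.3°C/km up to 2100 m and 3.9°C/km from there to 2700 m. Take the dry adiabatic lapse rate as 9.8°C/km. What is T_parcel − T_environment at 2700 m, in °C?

-9.14°C (parcel cooler than environment)

Parcel:
  500–2700 m, dry: Δz = 2.2 km ⇒ ΔT = -21.56°C; T = 9.34°C
Environment:
  500–2100 m, environment, lower layer: Δz = 1.6 km ⇒ ΔT = -10.08°C; T = 20.82°C
  2100–2700 m, environment, upper layer: Δz = 0.6 km ⇒ ΔT = -2.34°C; T = 18.48°C
T_parcel − T_env = 9.34 − 18.48 = -9.14°C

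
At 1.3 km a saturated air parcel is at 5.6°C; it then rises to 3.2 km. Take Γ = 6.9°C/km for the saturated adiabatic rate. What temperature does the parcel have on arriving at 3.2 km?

Saturated adiabatic to 3200 m: -6.9 × 1.9 km = -13.11°C, so T = -7.51°C.

-7.51°C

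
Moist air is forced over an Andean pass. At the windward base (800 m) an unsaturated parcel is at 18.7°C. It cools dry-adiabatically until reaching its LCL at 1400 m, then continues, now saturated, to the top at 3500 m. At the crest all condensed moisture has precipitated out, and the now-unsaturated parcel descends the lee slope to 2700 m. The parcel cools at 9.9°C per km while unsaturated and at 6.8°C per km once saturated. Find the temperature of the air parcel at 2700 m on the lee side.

800–1400 m, dry: Δz = 0.6 km ⇒ ΔT = -5.94°C; T = 12.76°C
1400–3500 m, saturated: Δz = 2.1 km ⇒ ΔT = -14.28°C; T = -1.52°C
3500–2700 m, dry descent: Δz = 0.8 km ⇒ ΔT = +7.92°C; T = 6.4°C

6.4°C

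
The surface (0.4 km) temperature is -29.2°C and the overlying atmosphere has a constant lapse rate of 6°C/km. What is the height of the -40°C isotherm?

2.2 km

Height above start = (-29.2 − (-40)) / 6 = 1.8 km
Altitude = 400 m + 1800 m = 2200 m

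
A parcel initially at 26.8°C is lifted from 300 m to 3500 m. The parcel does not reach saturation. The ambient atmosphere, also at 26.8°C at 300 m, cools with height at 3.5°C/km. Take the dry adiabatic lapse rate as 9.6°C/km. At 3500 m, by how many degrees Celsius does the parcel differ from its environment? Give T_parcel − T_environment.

-19.52°C (parcel cooler than environment)

Parcel:
  300–3500 m, dry: Δz = 3.2 km ⇒ ΔT = -30.72°C; T = -3.92°C
Environment:
  300–3500 m, environment: Δz = 3.2 km ⇒ ΔT = -11.2°C; T = 15.6°C
T_parcel − T_env = -3.92 − 15.6 = -19.52°C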